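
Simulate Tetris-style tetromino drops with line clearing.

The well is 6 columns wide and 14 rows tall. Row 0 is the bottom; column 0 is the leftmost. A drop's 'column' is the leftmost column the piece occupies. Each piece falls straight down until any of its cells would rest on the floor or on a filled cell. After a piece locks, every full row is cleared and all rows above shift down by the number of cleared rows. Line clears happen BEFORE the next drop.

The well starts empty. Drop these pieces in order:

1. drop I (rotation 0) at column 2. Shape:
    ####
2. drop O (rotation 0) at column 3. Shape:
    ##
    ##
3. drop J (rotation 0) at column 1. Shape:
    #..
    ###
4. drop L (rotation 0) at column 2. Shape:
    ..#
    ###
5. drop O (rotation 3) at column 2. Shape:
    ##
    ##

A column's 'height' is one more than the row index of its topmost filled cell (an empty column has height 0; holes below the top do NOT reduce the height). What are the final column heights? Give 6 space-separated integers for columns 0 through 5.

Answer: 0 5 7 7 6 1

Derivation:
Drop 1: I rot0 at col 2 lands with bottom-row=0; cleared 0 line(s) (total 0); column heights now [0 0 1 1 1 1], max=1
Drop 2: O rot0 at col 3 lands with bottom-row=1; cleared 0 line(s) (total 0); column heights now [0 0 1 3 3 1], max=3
Drop 3: J rot0 at col 1 lands with bottom-row=3; cleared 0 line(s) (total 0); column heights now [0 5 4 4 3 1], max=5
Drop 4: L rot0 at col 2 lands with bottom-row=4; cleared 0 line(s) (total 0); column heights now [0 5 5 5 6 1], max=6
Drop 5: O rot3 at col 2 lands with bottom-row=5; cleared 0 line(s) (total 0); column heights now [0 5 7 7 6 1], max=7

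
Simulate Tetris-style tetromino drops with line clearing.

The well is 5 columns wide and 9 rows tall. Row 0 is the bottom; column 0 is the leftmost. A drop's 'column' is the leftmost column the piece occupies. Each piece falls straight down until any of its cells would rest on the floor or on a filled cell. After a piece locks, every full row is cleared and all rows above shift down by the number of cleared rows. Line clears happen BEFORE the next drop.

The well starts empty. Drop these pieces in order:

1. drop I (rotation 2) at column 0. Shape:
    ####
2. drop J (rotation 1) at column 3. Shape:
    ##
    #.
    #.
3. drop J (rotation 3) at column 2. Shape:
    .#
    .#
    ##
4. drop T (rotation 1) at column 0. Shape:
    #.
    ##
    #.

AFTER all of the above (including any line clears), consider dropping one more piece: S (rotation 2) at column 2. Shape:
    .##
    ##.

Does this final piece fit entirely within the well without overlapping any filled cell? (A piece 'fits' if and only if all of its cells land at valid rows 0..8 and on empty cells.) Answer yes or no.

Drop 1: I rot2 at col 0 lands with bottom-row=0; cleared 0 line(s) (total 0); column heights now [1 1 1 1 0], max=1
Drop 2: J rot1 at col 3 lands with bottom-row=1; cleared 0 line(s) (total 0); column heights now [1 1 1 4 4], max=4
Drop 3: J rot3 at col 2 lands with bottom-row=4; cleared 0 line(s) (total 0); column heights now [1 1 5 7 4], max=7
Drop 4: T rot1 at col 0 lands with bottom-row=1; cleared 0 line(s) (total 0); column heights now [4 3 5 7 4], max=7
Test piece S rot2 at col 2 (width 3): heights before test = [4 3 5 7 4]; fits = True

Answer: yes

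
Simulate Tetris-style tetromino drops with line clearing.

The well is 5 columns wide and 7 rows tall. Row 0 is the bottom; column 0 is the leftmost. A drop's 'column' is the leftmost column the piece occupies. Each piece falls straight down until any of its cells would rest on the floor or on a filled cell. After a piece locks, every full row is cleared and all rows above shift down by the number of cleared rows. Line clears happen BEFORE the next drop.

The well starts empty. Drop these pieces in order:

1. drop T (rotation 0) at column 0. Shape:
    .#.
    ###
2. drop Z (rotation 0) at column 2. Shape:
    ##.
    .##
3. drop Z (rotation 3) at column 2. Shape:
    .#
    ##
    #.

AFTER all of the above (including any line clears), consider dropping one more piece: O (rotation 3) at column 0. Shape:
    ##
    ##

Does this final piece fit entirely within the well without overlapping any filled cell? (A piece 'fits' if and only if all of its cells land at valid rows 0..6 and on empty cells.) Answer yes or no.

Drop 1: T rot0 at col 0 lands with bottom-row=0; cleared 0 line(s) (total 0); column heights now [1 2 1 0 0], max=2
Drop 2: Z rot0 at col 2 lands with bottom-row=0; cleared 1 line(s) (total 1); column heights now [0 1 1 1 0], max=1
Drop 3: Z rot3 at col 2 lands with bottom-row=1; cleared 0 line(s) (total 1); column heights now [0 1 3 4 0], max=4
Test piece O rot3 at col 0 (width 2): heights before test = [0 1 3 4 0]; fits = True

Answer: yes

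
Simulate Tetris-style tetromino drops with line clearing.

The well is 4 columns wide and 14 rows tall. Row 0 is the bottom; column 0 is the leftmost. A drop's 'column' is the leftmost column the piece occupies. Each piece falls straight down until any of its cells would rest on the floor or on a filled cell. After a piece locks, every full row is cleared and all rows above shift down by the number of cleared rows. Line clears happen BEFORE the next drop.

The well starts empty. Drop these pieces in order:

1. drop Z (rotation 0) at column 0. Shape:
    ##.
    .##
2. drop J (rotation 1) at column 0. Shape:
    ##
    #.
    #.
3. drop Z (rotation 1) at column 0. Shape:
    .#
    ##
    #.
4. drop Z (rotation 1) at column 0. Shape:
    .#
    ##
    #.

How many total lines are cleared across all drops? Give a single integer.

Drop 1: Z rot0 at col 0 lands with bottom-row=0; cleared 0 line(s) (total 0); column heights now [2 2 1 0], max=2
Drop 2: J rot1 at col 0 lands with bottom-row=2; cleared 0 line(s) (total 0); column heights now [5 5 1 0], max=5
Drop 3: Z rot1 at col 0 lands with bottom-row=5; cleared 0 line(s) (total 0); column heights now [7 8 1 0], max=8
Drop 4: Z rot1 at col 0 lands with bottom-row=7; cleared 0 line(s) (total 0); column heights now [9 10 1 0], max=10

Answer: 0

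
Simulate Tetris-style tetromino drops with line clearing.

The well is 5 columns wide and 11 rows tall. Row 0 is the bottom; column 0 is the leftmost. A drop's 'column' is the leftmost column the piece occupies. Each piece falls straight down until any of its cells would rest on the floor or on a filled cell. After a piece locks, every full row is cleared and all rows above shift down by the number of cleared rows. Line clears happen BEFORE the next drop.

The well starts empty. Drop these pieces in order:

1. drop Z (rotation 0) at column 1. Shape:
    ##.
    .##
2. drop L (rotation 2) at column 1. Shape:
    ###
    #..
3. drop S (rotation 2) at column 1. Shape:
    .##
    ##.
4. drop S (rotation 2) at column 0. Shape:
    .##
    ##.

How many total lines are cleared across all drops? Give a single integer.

Answer: 0

Derivation:
Drop 1: Z rot0 at col 1 lands with bottom-row=0; cleared 0 line(s) (total 0); column heights now [0 2 2 1 0], max=2
Drop 2: L rot2 at col 1 lands with bottom-row=2; cleared 0 line(s) (total 0); column heights now [0 4 4 4 0], max=4
Drop 3: S rot2 at col 1 lands with bottom-row=4; cleared 0 line(s) (total 0); column heights now [0 5 6 6 0], max=6
Drop 4: S rot2 at col 0 lands with bottom-row=5; cleared 0 line(s) (total 0); column heights now [6 7 7 6 0], max=7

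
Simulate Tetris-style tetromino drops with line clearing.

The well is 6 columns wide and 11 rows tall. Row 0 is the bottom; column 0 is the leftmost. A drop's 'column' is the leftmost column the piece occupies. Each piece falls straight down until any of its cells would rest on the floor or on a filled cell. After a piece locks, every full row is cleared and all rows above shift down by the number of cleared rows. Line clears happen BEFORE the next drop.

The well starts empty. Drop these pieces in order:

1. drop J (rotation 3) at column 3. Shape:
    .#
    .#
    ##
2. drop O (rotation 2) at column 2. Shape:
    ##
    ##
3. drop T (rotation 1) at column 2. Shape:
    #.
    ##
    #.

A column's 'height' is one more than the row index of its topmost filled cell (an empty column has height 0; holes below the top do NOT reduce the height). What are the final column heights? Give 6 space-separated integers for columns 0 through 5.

Answer: 0 0 6 5 3 0

Derivation:
Drop 1: J rot3 at col 3 lands with bottom-row=0; cleared 0 line(s) (total 0); column heights now [0 0 0 1 3 0], max=3
Drop 2: O rot2 at col 2 lands with bottom-row=1; cleared 0 line(s) (total 0); column heights now [0 0 3 3 3 0], max=3
Drop 3: T rot1 at col 2 lands with bottom-row=3; cleared 0 line(s) (total 0); column heights now [0 0 6 5 3 0], max=6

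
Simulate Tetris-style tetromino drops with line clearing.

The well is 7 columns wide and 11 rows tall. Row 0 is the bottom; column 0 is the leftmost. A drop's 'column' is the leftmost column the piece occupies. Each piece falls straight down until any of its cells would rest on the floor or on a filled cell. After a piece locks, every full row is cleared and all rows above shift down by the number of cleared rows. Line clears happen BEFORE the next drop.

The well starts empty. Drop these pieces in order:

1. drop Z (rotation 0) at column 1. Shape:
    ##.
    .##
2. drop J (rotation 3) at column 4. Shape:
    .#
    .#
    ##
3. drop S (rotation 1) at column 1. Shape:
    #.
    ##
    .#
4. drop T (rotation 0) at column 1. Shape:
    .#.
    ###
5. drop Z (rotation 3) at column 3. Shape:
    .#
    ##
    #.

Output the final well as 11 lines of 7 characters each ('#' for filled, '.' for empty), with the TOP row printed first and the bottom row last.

Drop 1: Z rot0 at col 1 lands with bottom-row=0; cleared 0 line(s) (total 0); column heights now [0 2 2 1 0 0 0], max=2
Drop 2: J rot3 at col 4 lands with bottom-row=0; cleared 0 line(s) (total 0); column heights now [0 2 2 1 1 3 0], max=3
Drop 3: S rot1 at col 1 lands with bottom-row=2; cleared 0 line(s) (total 0); column heights now [0 5 4 1 1 3 0], max=5
Drop 4: T rot0 at col 1 lands with bottom-row=5; cleared 0 line(s) (total 0); column heights now [0 6 7 6 1 3 0], max=7
Drop 5: Z rot3 at col 3 lands with bottom-row=6; cleared 0 line(s) (total 0); column heights now [0 6 7 8 9 3 0], max=9

Answer: .......
.......
....#..
...##..
..##...
.###...
.#.....
.##....
..#..#.
.##..#.
..####.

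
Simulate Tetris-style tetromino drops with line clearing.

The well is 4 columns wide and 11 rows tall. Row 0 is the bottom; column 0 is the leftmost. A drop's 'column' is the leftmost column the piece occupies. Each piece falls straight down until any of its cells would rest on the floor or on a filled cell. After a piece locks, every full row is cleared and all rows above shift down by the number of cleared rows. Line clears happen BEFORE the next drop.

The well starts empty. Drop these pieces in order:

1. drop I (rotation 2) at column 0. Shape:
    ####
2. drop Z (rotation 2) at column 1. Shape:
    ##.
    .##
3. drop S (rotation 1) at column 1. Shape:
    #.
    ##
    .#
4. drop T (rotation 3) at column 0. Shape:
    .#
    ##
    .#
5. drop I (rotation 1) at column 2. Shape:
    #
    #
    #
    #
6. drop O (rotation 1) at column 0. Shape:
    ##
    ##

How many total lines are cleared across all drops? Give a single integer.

Drop 1: I rot2 at col 0 lands with bottom-row=0; cleared 1 line(s) (total 1); column heights now [0 0 0 0], max=0
Drop 2: Z rot2 at col 1 lands with bottom-row=0; cleared 0 line(s) (total 1); column heights now [0 2 2 1], max=2
Drop 3: S rot1 at col 1 lands with bottom-row=2; cleared 0 line(s) (total 1); column heights now [0 5 4 1], max=5
Drop 4: T rot3 at col 0 lands with bottom-row=5; cleared 0 line(s) (total 1); column heights now [7 8 4 1], max=8
Drop 5: I rot1 at col 2 lands with bottom-row=4; cleared 0 line(s) (total 1); column heights now [7 8 8 1], max=8
Drop 6: O rot1 at col 0 lands with bottom-row=8; cleared 0 line(s) (total 1); column heights now [10 10 8 1], max=10

Answer: 1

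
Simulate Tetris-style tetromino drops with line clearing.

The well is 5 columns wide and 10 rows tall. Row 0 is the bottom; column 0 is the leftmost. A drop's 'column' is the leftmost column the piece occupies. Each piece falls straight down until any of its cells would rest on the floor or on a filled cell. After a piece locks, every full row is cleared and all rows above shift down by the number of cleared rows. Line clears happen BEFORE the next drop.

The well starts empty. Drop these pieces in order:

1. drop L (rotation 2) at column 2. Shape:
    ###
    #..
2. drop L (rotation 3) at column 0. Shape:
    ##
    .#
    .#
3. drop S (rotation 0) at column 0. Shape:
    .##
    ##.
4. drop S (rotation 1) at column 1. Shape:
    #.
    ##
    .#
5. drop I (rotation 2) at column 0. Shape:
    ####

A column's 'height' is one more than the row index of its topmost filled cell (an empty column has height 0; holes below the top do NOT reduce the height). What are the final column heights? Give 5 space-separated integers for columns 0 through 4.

Drop 1: L rot2 at col 2 lands with bottom-row=0; cleared 0 line(s) (total 0); column heights now [0 0 2 2 2], max=2
Drop 2: L rot3 at col 0 lands with bottom-row=0; cleared 0 line(s) (total 0); column heights now [3 3 2 2 2], max=3
Drop 3: S rot0 at col 0 lands with bottom-row=3; cleared 0 line(s) (total 0); column heights now [4 5 5 2 2], max=5
Drop 4: S rot1 at col 1 lands with bottom-row=5; cleared 0 line(s) (total 0); column heights now [4 8 7 2 2], max=8
Drop 5: I rot2 at col 0 lands with bottom-row=8; cleared 0 line(s) (total 0); column heights now [9 9 9 9 2], max=9

Answer: 9 9 9 9 2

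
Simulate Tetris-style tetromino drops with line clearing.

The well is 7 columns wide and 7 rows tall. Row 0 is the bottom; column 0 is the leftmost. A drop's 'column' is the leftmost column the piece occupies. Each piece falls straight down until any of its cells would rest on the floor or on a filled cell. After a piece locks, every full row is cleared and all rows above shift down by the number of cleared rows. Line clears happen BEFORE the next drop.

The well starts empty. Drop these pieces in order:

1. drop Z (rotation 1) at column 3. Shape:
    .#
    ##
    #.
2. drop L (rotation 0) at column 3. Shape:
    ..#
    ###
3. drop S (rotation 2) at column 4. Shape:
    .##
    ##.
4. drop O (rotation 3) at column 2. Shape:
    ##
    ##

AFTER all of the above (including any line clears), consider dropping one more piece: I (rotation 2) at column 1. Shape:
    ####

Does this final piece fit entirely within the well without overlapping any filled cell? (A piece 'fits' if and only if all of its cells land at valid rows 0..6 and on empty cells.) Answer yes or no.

Answer: yes

Derivation:
Drop 1: Z rot1 at col 3 lands with bottom-row=0; cleared 0 line(s) (total 0); column heights now [0 0 0 2 3 0 0], max=3
Drop 2: L rot0 at col 3 lands with bottom-row=3; cleared 0 line(s) (total 0); column heights now [0 0 0 4 4 5 0], max=5
Drop 3: S rot2 at col 4 lands with bottom-row=5; cleared 0 line(s) (total 0); column heights now [0 0 0 4 6 7 7], max=7
Drop 4: O rot3 at col 2 lands with bottom-row=4; cleared 0 line(s) (total 0); column heights now [0 0 6 6 6 7 7], max=7
Test piece I rot2 at col 1 (width 4): heights before test = [0 0 6 6 6 7 7]; fits = True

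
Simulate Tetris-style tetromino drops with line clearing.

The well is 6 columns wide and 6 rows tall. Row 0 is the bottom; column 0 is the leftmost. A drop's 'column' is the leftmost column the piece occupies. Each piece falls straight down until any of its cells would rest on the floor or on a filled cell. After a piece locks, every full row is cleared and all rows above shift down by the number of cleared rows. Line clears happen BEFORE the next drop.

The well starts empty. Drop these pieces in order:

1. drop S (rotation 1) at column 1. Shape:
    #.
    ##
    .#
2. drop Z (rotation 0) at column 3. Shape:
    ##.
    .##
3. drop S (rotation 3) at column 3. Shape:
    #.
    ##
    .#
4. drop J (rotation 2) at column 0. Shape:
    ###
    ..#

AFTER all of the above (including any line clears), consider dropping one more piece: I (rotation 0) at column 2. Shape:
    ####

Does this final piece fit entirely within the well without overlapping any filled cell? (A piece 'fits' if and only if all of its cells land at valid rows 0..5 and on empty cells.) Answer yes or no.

Drop 1: S rot1 at col 1 lands with bottom-row=0; cleared 0 line(s) (total 0); column heights now [0 3 2 0 0 0], max=3
Drop 2: Z rot0 at col 3 lands with bottom-row=0; cleared 0 line(s) (total 0); column heights now [0 3 2 2 2 1], max=3
Drop 3: S rot3 at col 3 lands with bottom-row=2; cleared 0 line(s) (total 0); column heights now [0 3 2 5 4 1], max=5
Drop 4: J rot2 at col 0 lands with bottom-row=2; cleared 0 line(s) (total 0); column heights now [4 4 4 5 4 1], max=5
Test piece I rot0 at col 2 (width 4): heights before test = [4 4 4 5 4 1]; fits = True

Answer: yes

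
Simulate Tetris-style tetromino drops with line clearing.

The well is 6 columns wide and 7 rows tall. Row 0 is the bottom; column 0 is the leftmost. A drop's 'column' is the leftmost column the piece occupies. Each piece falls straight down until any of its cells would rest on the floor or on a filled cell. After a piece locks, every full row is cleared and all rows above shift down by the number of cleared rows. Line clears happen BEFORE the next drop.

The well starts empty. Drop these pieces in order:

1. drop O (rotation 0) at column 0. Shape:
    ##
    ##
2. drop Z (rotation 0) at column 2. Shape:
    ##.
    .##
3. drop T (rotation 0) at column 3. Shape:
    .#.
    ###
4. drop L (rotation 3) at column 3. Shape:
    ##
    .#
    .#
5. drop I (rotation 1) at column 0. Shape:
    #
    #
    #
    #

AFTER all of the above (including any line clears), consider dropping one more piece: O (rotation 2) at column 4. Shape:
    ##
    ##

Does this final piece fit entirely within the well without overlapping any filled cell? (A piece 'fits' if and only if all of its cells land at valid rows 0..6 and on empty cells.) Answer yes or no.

Drop 1: O rot0 at col 0 lands with bottom-row=0; cleared 0 line(s) (total 0); column heights now [2 2 0 0 0 0], max=2
Drop 2: Z rot0 at col 2 lands with bottom-row=0; cleared 0 line(s) (total 0); column heights now [2 2 2 2 1 0], max=2
Drop 3: T rot0 at col 3 lands with bottom-row=2; cleared 0 line(s) (total 0); column heights now [2 2 2 3 4 3], max=4
Drop 4: L rot3 at col 3 lands with bottom-row=4; cleared 0 line(s) (total 0); column heights now [2 2 2 7 7 3], max=7
Drop 5: I rot1 at col 0 lands with bottom-row=2; cleared 0 line(s) (total 0); column heights now [6 2 2 7 7 3], max=7
Test piece O rot2 at col 4 (width 2): heights before test = [6 2 2 7 7 3]; fits = False

Answer: no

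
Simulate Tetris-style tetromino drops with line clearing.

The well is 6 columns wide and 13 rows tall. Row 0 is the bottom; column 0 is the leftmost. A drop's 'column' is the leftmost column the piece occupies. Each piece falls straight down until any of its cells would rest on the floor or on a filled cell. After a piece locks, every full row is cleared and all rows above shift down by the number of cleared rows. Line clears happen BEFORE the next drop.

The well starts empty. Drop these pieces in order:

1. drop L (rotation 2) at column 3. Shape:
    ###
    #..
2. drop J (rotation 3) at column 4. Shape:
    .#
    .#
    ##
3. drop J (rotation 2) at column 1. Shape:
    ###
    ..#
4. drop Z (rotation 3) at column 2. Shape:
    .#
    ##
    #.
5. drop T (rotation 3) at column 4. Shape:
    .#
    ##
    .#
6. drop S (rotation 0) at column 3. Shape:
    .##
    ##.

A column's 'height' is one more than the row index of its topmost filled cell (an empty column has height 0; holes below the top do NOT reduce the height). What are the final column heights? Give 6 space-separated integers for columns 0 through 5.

Drop 1: L rot2 at col 3 lands with bottom-row=0; cleared 0 line(s) (total 0); column heights now [0 0 0 2 2 2], max=2
Drop 2: J rot3 at col 4 lands with bottom-row=2; cleared 0 line(s) (total 0); column heights now [0 0 0 2 3 5], max=5
Drop 3: J rot2 at col 1 lands with bottom-row=2; cleared 0 line(s) (total 0); column heights now [0 4 4 4 3 5], max=5
Drop 4: Z rot3 at col 2 lands with bottom-row=4; cleared 0 line(s) (total 0); column heights now [0 4 6 7 3 5], max=7
Drop 5: T rot3 at col 4 lands with bottom-row=5; cleared 0 line(s) (total 0); column heights now [0 4 6 7 7 8], max=8
Drop 6: S rot0 at col 3 lands with bottom-row=7; cleared 0 line(s) (total 0); column heights now [0 4 6 8 9 9], max=9

Answer: 0 4 6 8 9 9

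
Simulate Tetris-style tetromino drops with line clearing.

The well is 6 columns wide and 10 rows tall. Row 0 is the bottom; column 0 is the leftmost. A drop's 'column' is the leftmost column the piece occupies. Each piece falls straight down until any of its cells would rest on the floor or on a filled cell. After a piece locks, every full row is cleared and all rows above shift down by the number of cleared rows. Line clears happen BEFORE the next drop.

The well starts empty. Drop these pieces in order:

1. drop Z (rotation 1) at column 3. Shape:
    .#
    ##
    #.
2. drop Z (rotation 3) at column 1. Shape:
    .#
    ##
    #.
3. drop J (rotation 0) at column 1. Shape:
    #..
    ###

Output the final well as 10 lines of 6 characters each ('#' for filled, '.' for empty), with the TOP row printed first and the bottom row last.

Answer: ......
......
......
......
......
.#....
.###..
..#.#.
.####.
.#.#..

Derivation:
Drop 1: Z rot1 at col 3 lands with bottom-row=0; cleared 0 line(s) (total 0); column heights now [0 0 0 2 3 0], max=3
Drop 2: Z rot3 at col 1 lands with bottom-row=0; cleared 0 line(s) (total 0); column heights now [0 2 3 2 3 0], max=3
Drop 3: J rot0 at col 1 lands with bottom-row=3; cleared 0 line(s) (total 0); column heights now [0 5 4 4 3 0], max=5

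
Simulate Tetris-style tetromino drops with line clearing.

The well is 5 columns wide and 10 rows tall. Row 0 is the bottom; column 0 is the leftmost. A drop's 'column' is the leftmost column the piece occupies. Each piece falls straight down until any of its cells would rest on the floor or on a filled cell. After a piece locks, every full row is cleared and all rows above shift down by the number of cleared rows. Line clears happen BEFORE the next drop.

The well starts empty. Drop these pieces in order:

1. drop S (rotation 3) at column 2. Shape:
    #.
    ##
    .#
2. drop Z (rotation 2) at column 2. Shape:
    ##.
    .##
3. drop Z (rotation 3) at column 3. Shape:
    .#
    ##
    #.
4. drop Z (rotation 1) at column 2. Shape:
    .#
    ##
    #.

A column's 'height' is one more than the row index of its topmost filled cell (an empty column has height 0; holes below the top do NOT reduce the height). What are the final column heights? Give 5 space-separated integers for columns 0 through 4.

Answer: 0 0 7 8 7

Derivation:
Drop 1: S rot3 at col 2 lands with bottom-row=0; cleared 0 line(s) (total 0); column heights now [0 0 3 2 0], max=3
Drop 2: Z rot2 at col 2 lands with bottom-row=2; cleared 0 line(s) (total 0); column heights now [0 0 4 4 3], max=4
Drop 3: Z rot3 at col 3 lands with bottom-row=4; cleared 0 line(s) (total 0); column heights now [0 0 4 6 7], max=7
Drop 4: Z rot1 at col 2 lands with bottom-row=5; cleared 0 line(s) (total 0); column heights now [0 0 7 8 7], max=8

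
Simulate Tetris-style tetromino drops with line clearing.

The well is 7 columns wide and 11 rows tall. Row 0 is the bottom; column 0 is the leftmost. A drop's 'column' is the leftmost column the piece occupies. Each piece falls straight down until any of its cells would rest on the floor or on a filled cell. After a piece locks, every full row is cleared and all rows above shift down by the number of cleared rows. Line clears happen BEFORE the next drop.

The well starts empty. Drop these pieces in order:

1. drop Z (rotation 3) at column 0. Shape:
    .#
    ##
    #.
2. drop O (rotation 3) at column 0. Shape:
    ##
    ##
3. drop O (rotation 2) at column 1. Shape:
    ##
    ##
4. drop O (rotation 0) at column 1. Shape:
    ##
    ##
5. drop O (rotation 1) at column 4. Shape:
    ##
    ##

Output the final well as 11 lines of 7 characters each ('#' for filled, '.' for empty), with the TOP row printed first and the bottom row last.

Answer: .......
.......
.##....
.##....
.##....
.##....
##.....
##.....
.#.....
##..##.
#...##.

Derivation:
Drop 1: Z rot3 at col 0 lands with bottom-row=0; cleared 0 line(s) (total 0); column heights now [2 3 0 0 0 0 0], max=3
Drop 2: O rot3 at col 0 lands with bottom-row=3; cleared 0 line(s) (total 0); column heights now [5 5 0 0 0 0 0], max=5
Drop 3: O rot2 at col 1 lands with bottom-row=5; cleared 0 line(s) (total 0); column heights now [5 7 7 0 0 0 0], max=7
Drop 4: O rot0 at col 1 lands with bottom-row=7; cleared 0 line(s) (total 0); column heights now [5 9 9 0 0 0 0], max=9
Drop 5: O rot1 at col 4 lands with bottom-row=0; cleared 0 line(s) (total 0); column heights now [5 9 9 0 2 2 0], max=9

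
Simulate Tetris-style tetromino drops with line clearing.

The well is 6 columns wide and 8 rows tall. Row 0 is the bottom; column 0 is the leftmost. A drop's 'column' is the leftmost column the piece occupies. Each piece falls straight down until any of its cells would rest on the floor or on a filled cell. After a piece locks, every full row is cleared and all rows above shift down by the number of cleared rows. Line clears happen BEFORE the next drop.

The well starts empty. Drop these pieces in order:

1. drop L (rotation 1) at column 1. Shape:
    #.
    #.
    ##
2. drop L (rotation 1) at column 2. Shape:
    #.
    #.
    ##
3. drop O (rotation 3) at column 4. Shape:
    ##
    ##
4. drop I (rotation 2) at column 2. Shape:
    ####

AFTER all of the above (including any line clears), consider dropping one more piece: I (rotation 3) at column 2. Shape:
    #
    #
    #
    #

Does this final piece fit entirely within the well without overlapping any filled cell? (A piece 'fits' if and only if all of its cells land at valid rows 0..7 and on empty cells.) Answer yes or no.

Drop 1: L rot1 at col 1 lands with bottom-row=0; cleared 0 line(s) (total 0); column heights now [0 3 1 0 0 0], max=3
Drop 2: L rot1 at col 2 lands with bottom-row=1; cleared 0 line(s) (total 0); column heights now [0 3 4 2 0 0], max=4
Drop 3: O rot3 at col 4 lands with bottom-row=0; cleared 0 line(s) (total 0); column heights now [0 3 4 2 2 2], max=4
Drop 4: I rot2 at col 2 lands with bottom-row=4; cleared 0 line(s) (total 0); column heights now [0 3 5 5 5 5], max=5
Test piece I rot3 at col 2 (width 1): heights before test = [0 3 5 5 5 5]; fits = False

Answer: no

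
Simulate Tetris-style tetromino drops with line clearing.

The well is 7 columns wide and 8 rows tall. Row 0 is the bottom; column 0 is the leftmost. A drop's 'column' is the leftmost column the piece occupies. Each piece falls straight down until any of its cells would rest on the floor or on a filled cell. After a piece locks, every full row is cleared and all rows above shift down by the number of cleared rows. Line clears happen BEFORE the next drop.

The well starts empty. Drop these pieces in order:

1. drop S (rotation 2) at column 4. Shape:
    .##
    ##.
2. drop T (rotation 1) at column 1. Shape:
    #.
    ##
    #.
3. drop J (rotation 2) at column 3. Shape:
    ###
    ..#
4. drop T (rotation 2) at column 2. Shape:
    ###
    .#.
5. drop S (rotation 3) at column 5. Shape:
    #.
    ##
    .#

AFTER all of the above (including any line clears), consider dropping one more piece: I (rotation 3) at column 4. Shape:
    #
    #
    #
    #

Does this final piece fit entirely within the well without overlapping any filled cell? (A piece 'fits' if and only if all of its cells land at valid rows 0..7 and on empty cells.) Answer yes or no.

Answer: no

Derivation:
Drop 1: S rot2 at col 4 lands with bottom-row=0; cleared 0 line(s) (total 0); column heights now [0 0 0 0 1 2 2], max=2
Drop 2: T rot1 at col 1 lands with bottom-row=0; cleared 0 line(s) (total 0); column heights now [0 3 2 0 1 2 2], max=3
Drop 3: J rot2 at col 3 lands with bottom-row=2; cleared 0 line(s) (total 0); column heights now [0 3 2 4 4 4 2], max=4
Drop 4: T rot2 at col 2 lands with bottom-row=4; cleared 0 line(s) (total 0); column heights now [0 3 6 6 6 4 2], max=6
Drop 5: S rot3 at col 5 lands with bottom-row=3; cleared 0 line(s) (total 0); column heights now [0 3 6 6 6 6 5], max=6
Test piece I rot3 at col 4 (width 1): heights before test = [0 3 6 6 6 6 5]; fits = False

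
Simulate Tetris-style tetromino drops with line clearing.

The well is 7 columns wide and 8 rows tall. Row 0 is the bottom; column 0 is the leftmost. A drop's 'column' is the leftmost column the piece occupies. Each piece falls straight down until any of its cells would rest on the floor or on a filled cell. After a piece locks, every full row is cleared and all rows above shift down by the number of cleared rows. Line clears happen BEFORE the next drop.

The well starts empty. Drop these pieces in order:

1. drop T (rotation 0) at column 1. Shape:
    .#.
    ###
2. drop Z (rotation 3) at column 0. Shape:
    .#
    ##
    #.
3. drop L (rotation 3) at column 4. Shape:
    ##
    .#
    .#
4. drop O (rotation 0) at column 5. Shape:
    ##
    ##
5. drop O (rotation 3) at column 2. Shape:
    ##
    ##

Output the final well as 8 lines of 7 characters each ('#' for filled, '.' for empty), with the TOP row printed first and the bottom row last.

Drop 1: T rot0 at col 1 lands with bottom-row=0; cleared 0 line(s) (total 0); column heights now [0 1 2 1 0 0 0], max=2
Drop 2: Z rot3 at col 0 lands with bottom-row=0; cleared 0 line(s) (total 0); column heights now [2 3 2 1 0 0 0], max=3
Drop 3: L rot3 at col 4 lands with bottom-row=0; cleared 0 line(s) (total 0); column heights now [2 3 2 1 3 3 0], max=3
Drop 4: O rot0 at col 5 lands with bottom-row=3; cleared 0 line(s) (total 0); column heights now [2 3 2 1 3 5 5], max=5
Drop 5: O rot3 at col 2 lands with bottom-row=2; cleared 0 line(s) (total 0); column heights now [2 3 4 4 3 5 5], max=5

Answer: .......
.......
.......
.....##
..##.##
.#####.
###..#.
####.#.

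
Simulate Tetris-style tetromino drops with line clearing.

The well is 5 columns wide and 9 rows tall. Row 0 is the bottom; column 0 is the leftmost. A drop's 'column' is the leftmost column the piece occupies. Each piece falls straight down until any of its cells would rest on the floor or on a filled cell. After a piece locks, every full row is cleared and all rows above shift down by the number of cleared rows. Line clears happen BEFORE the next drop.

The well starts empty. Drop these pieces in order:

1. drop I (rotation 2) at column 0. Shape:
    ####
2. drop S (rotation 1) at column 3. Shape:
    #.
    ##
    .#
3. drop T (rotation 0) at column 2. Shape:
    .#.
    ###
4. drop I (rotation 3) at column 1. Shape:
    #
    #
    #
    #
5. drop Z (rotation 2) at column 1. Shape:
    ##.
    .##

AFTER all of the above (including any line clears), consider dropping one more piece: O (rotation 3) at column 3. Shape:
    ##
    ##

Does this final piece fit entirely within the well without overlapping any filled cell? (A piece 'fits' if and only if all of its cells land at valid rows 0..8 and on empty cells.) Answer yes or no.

Answer: yes

Derivation:
Drop 1: I rot2 at col 0 lands with bottom-row=0; cleared 0 line(s) (total 0); column heights now [1 1 1 1 0], max=1
Drop 2: S rot1 at col 3 lands with bottom-row=0; cleared 1 line(s) (total 1); column heights now [0 0 0 2 1], max=2
Drop 3: T rot0 at col 2 lands with bottom-row=2; cleared 0 line(s) (total 1); column heights now [0 0 3 4 3], max=4
Drop 4: I rot3 at col 1 lands with bottom-row=0; cleared 0 line(s) (total 1); column heights now [0 4 3 4 3], max=4
Drop 5: Z rot2 at col 1 lands with bottom-row=4; cleared 0 line(s) (total 1); column heights now [0 6 6 5 3], max=6
Test piece O rot3 at col 3 (width 2): heights before test = [0 6 6 5 3]; fits = True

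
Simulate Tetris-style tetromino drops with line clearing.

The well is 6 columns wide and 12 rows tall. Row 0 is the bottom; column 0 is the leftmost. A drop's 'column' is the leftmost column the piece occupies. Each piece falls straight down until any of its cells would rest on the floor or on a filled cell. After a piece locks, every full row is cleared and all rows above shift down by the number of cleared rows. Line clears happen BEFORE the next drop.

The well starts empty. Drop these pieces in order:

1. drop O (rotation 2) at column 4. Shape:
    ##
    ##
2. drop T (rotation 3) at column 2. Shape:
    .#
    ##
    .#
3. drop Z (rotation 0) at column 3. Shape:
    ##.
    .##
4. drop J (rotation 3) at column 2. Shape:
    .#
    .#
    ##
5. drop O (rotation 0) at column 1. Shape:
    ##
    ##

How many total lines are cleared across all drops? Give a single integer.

Answer: 0

Derivation:
Drop 1: O rot2 at col 4 lands with bottom-row=0; cleared 0 line(s) (total 0); column heights now [0 0 0 0 2 2], max=2
Drop 2: T rot3 at col 2 lands with bottom-row=0; cleared 0 line(s) (total 0); column heights now [0 0 2 3 2 2], max=3
Drop 3: Z rot0 at col 3 lands with bottom-row=2; cleared 0 line(s) (total 0); column heights now [0 0 2 4 4 3], max=4
Drop 4: J rot3 at col 2 lands with bottom-row=4; cleared 0 line(s) (total 0); column heights now [0 0 5 7 4 3], max=7
Drop 5: O rot0 at col 1 lands with bottom-row=5; cleared 0 line(s) (total 0); column heights now [0 7 7 7 4 3], max=7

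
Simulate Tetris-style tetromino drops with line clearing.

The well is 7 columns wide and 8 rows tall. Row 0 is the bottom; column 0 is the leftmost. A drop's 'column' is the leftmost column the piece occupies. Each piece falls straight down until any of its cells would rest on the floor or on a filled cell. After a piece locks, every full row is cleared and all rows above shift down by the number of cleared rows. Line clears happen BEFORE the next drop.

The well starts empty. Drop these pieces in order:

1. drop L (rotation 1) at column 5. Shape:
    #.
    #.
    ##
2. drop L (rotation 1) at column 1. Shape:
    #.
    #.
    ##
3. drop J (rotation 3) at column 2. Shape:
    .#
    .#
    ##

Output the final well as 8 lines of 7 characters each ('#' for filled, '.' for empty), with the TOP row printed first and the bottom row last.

Answer: .......
.......
.......
.......
...#...
.#.#.#.
.###.#.
.##..##

Derivation:
Drop 1: L rot1 at col 5 lands with bottom-row=0; cleared 0 line(s) (total 0); column heights now [0 0 0 0 0 3 1], max=3
Drop 2: L rot1 at col 1 lands with bottom-row=0; cleared 0 line(s) (total 0); column heights now [0 3 1 0 0 3 1], max=3
Drop 3: J rot3 at col 2 lands with bottom-row=1; cleared 0 line(s) (total 0); column heights now [0 3 2 4 0 3 1], max=4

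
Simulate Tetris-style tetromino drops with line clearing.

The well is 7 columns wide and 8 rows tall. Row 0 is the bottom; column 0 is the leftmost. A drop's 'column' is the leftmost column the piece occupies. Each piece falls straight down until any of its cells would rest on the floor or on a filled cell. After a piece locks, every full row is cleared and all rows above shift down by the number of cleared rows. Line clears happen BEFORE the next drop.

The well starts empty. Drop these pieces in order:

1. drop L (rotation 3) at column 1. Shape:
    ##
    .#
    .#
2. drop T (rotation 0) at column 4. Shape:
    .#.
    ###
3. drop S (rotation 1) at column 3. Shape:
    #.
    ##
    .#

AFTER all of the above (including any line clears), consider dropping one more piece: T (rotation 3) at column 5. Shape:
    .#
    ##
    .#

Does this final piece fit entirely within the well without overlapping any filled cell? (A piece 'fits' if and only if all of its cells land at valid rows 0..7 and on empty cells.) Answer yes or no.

Answer: yes

Derivation:
Drop 1: L rot3 at col 1 lands with bottom-row=0; cleared 0 line(s) (total 0); column heights now [0 3 3 0 0 0 0], max=3
Drop 2: T rot0 at col 4 lands with bottom-row=0; cleared 0 line(s) (total 0); column heights now [0 3 3 0 1 2 1], max=3
Drop 3: S rot1 at col 3 lands with bottom-row=1; cleared 0 line(s) (total 0); column heights now [0 3 3 4 3 2 1], max=4
Test piece T rot3 at col 5 (width 2): heights before test = [0 3 3 4 3 2 1]; fits = True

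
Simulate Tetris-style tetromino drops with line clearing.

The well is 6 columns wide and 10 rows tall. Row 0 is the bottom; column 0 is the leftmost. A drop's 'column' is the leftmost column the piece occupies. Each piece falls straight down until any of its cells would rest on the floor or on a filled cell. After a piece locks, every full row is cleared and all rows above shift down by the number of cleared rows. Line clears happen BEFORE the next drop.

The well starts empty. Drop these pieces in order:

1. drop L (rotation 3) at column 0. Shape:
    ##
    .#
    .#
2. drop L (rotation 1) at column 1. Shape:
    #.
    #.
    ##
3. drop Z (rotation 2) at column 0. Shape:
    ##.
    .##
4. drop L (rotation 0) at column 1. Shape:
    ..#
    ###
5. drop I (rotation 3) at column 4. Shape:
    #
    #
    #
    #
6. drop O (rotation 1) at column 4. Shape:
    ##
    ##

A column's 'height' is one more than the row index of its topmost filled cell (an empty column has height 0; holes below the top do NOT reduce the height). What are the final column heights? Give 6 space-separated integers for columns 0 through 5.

Answer: 8 9 9 10 6 6

Derivation:
Drop 1: L rot3 at col 0 lands with bottom-row=0; cleared 0 line(s) (total 0); column heights now [3 3 0 0 0 0], max=3
Drop 2: L rot1 at col 1 lands with bottom-row=3; cleared 0 line(s) (total 0); column heights now [3 6 4 0 0 0], max=6
Drop 3: Z rot2 at col 0 lands with bottom-row=6; cleared 0 line(s) (total 0); column heights now [8 8 7 0 0 0], max=8
Drop 4: L rot0 at col 1 lands with bottom-row=8; cleared 0 line(s) (total 0); column heights now [8 9 9 10 0 0], max=10
Drop 5: I rot3 at col 4 lands with bottom-row=0; cleared 0 line(s) (total 0); column heights now [8 9 9 10 4 0], max=10
Drop 6: O rot1 at col 4 lands with bottom-row=4; cleared 0 line(s) (total 0); column heights now [8 9 9 10 6 6], max=10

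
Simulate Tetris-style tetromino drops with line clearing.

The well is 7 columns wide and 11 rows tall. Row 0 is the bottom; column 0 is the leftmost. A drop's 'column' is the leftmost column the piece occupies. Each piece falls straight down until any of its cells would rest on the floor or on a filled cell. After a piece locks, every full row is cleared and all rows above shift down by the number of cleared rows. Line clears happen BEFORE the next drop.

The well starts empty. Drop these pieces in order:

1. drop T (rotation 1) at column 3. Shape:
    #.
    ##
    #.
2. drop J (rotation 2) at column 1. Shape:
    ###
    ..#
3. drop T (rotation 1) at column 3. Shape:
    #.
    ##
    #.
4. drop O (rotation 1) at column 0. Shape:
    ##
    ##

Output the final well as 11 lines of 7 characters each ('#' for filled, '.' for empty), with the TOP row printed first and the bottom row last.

Answer: .......
.......
.......
...#...
##.##..
##.#...
.###...
...#...
...#...
...##..
...#...

Derivation:
Drop 1: T rot1 at col 3 lands with bottom-row=0; cleared 0 line(s) (total 0); column heights now [0 0 0 3 2 0 0], max=3
Drop 2: J rot2 at col 1 lands with bottom-row=3; cleared 0 line(s) (total 0); column heights now [0 5 5 5 2 0 0], max=5
Drop 3: T rot1 at col 3 lands with bottom-row=5; cleared 0 line(s) (total 0); column heights now [0 5 5 8 7 0 0], max=8
Drop 4: O rot1 at col 0 lands with bottom-row=5; cleared 0 line(s) (total 0); column heights now [7 7 5 8 7 0 0], max=8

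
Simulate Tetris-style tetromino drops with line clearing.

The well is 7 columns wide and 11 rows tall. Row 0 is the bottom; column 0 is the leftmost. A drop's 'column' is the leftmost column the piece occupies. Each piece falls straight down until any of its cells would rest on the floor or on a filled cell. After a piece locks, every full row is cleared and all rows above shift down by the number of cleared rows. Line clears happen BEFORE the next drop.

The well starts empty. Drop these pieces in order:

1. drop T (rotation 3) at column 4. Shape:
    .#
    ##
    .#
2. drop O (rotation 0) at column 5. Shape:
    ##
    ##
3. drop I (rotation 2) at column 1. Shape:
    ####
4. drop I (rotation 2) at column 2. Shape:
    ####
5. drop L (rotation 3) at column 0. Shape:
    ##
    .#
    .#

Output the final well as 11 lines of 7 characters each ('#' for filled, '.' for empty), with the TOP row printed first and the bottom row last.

Drop 1: T rot3 at col 4 lands with bottom-row=0; cleared 0 line(s) (total 0); column heights now [0 0 0 0 2 3 0], max=3
Drop 2: O rot0 at col 5 lands with bottom-row=3; cleared 0 line(s) (total 0); column heights now [0 0 0 0 2 5 5], max=5
Drop 3: I rot2 at col 1 lands with bottom-row=2; cleared 0 line(s) (total 0); column heights now [0 3 3 3 3 5 5], max=5
Drop 4: I rot2 at col 2 lands with bottom-row=5; cleared 0 line(s) (total 0); column heights now [0 3 6 6 6 6 5], max=6
Drop 5: L rot3 at col 0 lands with bottom-row=3; cleared 0 line(s) (total 0); column heights now [6 6 6 6 6 6 5], max=6

Answer: .......
.......
.......
.......
.......
######.
.#...##
.#...##
.#####.
....##.
.....#.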